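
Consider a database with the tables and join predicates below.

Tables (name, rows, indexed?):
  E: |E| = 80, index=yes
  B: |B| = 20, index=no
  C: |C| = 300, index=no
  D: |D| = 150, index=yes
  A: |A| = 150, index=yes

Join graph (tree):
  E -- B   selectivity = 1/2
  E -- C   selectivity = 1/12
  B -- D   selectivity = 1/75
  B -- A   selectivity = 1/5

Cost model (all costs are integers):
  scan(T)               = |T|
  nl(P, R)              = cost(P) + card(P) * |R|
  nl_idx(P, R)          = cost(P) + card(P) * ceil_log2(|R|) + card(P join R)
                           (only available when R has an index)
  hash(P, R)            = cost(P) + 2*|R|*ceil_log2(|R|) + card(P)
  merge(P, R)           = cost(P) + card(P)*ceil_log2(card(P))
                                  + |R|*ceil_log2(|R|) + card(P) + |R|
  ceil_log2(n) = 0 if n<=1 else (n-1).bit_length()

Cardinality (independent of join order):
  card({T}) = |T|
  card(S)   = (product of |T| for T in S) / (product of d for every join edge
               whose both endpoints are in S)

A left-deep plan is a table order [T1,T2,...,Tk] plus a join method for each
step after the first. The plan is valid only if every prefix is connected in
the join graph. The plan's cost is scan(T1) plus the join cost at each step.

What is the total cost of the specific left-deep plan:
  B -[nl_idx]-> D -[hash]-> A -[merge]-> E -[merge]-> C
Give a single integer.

836700

step 1: scan B: cost=20, card=20
step 2: join D via nl_idx
    card(P join D) = 20*150/(75) = 40
    cost = 20 + 20*8 + 40 = 220
step 3: join A via hash
    card(P join A) = 40*150/(5) = 1200
    cost = 220 + 2*150*8 + 40 = 2660
step 4: join E via merge
    card(P join E) = 1200*80/(2) = 48000
    cost = 2660 + 1200*11 + 80*7 + 1200 + 80 = 17700
step 5: join C via merge
    card(P join C) = 48000*300/(12) = 1200000
    cost = 17700 + 48000*16 + 300*9 + 48000 + 300 = 836700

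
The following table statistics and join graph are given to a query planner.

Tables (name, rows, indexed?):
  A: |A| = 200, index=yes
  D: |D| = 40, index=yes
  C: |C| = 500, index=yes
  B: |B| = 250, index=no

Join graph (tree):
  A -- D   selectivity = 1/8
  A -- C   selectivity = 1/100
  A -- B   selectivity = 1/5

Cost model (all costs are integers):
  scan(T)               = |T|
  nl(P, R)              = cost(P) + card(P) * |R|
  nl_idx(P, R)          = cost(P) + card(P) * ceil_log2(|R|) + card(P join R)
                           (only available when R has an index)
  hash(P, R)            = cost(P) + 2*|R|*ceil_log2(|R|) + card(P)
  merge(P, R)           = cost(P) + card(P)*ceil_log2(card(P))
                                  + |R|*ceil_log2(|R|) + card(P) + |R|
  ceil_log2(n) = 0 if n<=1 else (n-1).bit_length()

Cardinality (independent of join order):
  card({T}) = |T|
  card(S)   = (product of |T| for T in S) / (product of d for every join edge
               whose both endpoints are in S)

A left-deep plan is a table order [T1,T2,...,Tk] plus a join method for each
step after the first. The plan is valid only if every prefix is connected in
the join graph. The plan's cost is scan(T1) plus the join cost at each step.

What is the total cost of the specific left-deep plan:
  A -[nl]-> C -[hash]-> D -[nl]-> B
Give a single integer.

step 1: scan A: cost=200, card=200
step 2: join C via nl
    card(P join C) = 200*500/(100) = 1000
    cost = 200 + 200*500 = 100200
step 3: join D via hash
    card(P join D) = 1000*40/(8) = 5000
    cost = 100200 + 2*40*6 + 1000 = 101680
step 4: join B via nl
    card(P join B) = 5000*250/(5) = 250000
    cost = 101680 + 5000*250 = 1351680

1351680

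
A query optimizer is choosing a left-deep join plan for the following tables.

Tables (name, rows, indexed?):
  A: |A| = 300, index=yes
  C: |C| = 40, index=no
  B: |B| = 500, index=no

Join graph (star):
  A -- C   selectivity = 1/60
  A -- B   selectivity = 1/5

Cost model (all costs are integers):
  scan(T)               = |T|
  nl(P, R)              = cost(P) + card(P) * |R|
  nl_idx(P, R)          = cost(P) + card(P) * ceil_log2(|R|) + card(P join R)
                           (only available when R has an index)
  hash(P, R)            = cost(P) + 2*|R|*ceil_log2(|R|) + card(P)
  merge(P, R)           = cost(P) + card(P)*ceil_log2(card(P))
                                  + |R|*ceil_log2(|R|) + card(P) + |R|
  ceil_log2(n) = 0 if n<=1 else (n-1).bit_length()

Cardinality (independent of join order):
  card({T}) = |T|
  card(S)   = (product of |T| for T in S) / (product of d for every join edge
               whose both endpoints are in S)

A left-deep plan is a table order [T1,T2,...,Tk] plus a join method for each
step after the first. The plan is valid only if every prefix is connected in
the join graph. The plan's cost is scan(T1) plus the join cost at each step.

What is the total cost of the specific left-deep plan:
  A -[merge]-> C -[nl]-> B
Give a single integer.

103580

step 1: scan A: cost=300, card=300
step 2: join C via merge
    card(P join C) = 300*40/(60) = 200
    cost = 300 + 300*9 + 40*6 + 300 + 40 = 3580
step 3: join B via nl
    card(P join B) = 200*500/(5) = 20000
    cost = 3580 + 200*500 = 103580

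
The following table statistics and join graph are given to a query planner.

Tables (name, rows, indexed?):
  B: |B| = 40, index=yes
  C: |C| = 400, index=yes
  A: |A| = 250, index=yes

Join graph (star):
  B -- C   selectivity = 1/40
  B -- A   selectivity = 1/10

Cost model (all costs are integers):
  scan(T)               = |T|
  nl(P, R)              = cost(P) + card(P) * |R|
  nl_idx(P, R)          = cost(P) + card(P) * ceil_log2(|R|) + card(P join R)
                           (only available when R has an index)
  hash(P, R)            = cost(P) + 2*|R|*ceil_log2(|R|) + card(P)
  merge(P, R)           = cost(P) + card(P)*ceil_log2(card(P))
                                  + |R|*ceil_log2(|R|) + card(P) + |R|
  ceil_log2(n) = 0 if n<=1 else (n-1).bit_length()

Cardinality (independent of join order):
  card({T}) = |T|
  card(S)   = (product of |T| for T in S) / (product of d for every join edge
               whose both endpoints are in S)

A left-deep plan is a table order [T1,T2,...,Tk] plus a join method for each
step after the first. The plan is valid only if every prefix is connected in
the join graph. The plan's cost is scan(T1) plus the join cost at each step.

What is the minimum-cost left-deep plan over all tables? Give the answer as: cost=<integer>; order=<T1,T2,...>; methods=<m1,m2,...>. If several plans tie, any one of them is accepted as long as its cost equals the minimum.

Selinger DP (subsets sized 1..n):
  {B}: scan cost=40, card=40
  {C}: scan cost=400, card=400
  {A}: scan cost=250, card=250
  {BC}: card=400; try (C,nl_idx)→800, (B,hash)→1280, (B,nl_idx)→3200, (C,merge)→4320, (B,merge)→4680, (C,hash)→7280 …(+2); best=800 via (C,nl_idx)
  {AB}: card=1000; try (B,hash)→980, (A,nl_idx)→1360, (A,merge)→2570, (B,nl_idx)→2750, (B,merge)→2780, (A,hash)→4080 …(+2); best=980 via (B,hash)
  {ABC}: card=10000; try (A,hash)→5200, (A,merge)→7050, (C,hash)→9180, (A,nl_idx)→14000, (C,merge)→15980, (C,nl_idx)→19980 …(+2); best=5200 via (A,hash)

cost=5200; order=B,C,A; methods=nl_idx,hash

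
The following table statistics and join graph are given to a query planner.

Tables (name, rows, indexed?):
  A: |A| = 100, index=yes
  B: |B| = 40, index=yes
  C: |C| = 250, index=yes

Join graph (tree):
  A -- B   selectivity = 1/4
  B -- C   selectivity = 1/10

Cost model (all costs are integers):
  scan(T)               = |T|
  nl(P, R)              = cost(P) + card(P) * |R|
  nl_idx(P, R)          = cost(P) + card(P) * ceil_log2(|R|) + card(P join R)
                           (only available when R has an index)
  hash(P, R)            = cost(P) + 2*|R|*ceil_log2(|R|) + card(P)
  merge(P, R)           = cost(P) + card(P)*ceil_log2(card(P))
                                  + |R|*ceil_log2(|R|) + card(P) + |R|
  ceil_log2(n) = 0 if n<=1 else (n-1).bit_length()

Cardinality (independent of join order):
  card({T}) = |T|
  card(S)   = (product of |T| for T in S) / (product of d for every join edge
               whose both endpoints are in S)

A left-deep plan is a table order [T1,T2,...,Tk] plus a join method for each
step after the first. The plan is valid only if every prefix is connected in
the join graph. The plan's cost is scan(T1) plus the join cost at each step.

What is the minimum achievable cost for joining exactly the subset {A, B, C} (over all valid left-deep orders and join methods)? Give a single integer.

Selinger DP over subsets of {A,B,C}:
  {A}: scan cost=100, card=100
  {B}: scan cost=40, card=40
  {C}: scan cost=250, card=250
  {AB}: card=1000; try (B,hash)→680, (A,merge)→1120, (B,merge)→1180, (A,nl_idx)→1320, (A,hash)→1480, (B,nl_idx)→1700 …(+2); best=680 via (B,hash)
  {BC}: card=1000; try (B,hash)→980, (C,nl_idx)→1360, (C,merge)→2570, (B,nl_idx)→2750, (B,merge)→2780, (C,hash)→4080 …(+2); best=980 via (B,hash)
  {ABC}: card=25000; try (A,hash)→3380, (C,hash)→5680, (A,merge)→12780, (C,merge)→13930, (A,nl_idx)→32980, (C,nl_idx)→33680 …(+2); best=3380 via (A,hash)

3380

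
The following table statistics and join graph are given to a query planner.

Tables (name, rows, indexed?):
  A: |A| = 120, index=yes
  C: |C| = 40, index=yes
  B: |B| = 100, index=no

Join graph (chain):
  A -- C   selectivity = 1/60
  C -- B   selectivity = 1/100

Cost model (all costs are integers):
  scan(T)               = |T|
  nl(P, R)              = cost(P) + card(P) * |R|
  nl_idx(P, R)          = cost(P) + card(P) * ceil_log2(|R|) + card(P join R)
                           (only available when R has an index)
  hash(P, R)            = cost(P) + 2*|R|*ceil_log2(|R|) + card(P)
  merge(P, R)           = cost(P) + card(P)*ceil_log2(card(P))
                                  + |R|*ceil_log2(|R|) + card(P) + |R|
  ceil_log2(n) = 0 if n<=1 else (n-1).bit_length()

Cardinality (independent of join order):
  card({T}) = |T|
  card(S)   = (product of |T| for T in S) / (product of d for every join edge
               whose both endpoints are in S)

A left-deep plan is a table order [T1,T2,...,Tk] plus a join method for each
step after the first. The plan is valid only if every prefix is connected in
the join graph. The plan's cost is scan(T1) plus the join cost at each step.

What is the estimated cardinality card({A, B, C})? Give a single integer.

Tables in S: A(120), B(100), C(40)
Edges inside S: A-C(d=60), C-B(d=100)
numerator = 120 * 100 * 40 = 480000
denominator = 60 * 100 = 6000
card(S) = 480000 / 6000 = 80

80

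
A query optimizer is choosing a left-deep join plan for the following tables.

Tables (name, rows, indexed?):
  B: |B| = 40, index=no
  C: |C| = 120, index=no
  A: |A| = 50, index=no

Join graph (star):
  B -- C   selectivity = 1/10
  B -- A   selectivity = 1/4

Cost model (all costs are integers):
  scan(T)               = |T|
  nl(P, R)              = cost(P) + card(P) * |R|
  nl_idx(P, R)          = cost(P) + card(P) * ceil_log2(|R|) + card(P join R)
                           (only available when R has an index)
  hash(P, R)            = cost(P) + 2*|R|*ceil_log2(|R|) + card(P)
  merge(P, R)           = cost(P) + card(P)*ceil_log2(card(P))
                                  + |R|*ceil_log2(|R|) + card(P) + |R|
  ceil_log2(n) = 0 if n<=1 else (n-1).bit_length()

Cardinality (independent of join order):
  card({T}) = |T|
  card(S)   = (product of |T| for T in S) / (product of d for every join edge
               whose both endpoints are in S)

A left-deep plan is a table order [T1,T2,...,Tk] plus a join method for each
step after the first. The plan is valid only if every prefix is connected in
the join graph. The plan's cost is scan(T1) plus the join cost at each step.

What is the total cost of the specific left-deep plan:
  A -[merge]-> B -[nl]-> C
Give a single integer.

step 1: scan A: cost=50, card=50
step 2: join B via merge
    card(P join B) = 50*40/(4) = 500
    cost = 50 + 50*6 + 40*6 + 50 + 40 = 680
step 3: join C via nl
    card(P join C) = 500*120/(10) = 6000
    cost = 680 + 500*120 = 60680

60680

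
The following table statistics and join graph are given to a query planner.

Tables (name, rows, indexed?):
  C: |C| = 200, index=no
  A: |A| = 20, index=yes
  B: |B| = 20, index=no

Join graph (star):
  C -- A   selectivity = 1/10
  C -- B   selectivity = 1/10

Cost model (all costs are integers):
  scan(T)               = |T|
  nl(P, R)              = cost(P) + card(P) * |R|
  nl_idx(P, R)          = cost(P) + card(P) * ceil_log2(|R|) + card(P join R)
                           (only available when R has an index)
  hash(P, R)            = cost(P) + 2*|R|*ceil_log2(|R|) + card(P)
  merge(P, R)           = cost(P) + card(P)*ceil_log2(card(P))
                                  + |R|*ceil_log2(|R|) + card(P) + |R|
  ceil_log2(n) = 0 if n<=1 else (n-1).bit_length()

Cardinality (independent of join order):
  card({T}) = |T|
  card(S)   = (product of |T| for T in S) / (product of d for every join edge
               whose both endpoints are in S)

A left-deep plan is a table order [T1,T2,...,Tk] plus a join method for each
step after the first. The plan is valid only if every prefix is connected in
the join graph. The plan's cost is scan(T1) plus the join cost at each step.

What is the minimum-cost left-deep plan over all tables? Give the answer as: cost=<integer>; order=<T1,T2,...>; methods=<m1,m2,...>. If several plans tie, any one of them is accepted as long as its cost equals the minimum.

Selinger DP (subsets sized 1..n):
  {C}: scan cost=200, card=200
  {A}: scan cost=20, card=20
  {B}: scan cost=20, card=20
  {AC}: card=400; try (A,hash)→600, (A,nl_idx)→1600, (C,merge)→1940, (A,merge)→2120, (C,hash)→3240, (C,nl)→4020 …(+1); best=600 via (A,hash)
  {BC}: card=400; try (B,hash)→600, (C,merge)→1940, (B,merge)→2120, (C,hash)→3240, (C,nl)→4020, (B,nl)→4200; best=600 via (B,hash)
  {ABC}: card=800; try (B,hash)→1200, (A,hash)→1200, (A,nl_idx)→3400, (B,merge)→4720, (A,merge)→4720, (B,nl)→8600 …(+1); best=1200 via (B,hash)

cost=1200; order=C,A,B; methods=hash,hash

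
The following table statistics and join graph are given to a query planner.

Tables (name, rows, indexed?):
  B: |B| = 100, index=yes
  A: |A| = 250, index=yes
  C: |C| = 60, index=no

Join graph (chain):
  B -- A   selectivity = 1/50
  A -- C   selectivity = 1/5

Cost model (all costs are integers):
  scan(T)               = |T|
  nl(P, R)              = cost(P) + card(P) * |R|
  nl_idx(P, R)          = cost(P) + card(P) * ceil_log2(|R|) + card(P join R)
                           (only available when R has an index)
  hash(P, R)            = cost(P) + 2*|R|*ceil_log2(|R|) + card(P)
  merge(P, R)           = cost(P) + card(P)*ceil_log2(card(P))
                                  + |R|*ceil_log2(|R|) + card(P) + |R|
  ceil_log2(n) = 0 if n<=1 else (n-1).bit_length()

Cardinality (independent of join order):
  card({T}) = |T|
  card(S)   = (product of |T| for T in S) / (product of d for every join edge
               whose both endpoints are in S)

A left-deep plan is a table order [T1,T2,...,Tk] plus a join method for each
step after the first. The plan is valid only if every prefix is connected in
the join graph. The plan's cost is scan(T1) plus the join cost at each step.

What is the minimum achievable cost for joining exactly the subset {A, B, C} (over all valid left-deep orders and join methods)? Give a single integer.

2620

Selinger DP over subsets of {A,B,C}:
  {B}: scan cost=100, card=100
  {A}: scan cost=250, card=250
  {C}: scan cost=60, card=60
  {AB}: card=500; try (A,nl_idx)→1400, (B,hash)→1900, (B,nl_idx)→2500, (A,merge)→3150, (B,merge)→3300, (A,hash)→4200 …(+2); best=1400 via (A,nl_idx)
  {AC}: card=3000; try (C,hash)→1220, (A,merge)→2730, (C,merge)→2920, (A,nl_idx)→3540, (A,hash)→4120, (A,nl)→15060 …(+1); best=1220 via (C,hash)
  {ABC}: card=6000; try (C,hash)→2620, (B,hash)→5620, (C,merge)→6820, (B,nl_idx)→28220, (C,nl)→31400, (B,merge)→41020 …(+1); best=2620 via (C,hash)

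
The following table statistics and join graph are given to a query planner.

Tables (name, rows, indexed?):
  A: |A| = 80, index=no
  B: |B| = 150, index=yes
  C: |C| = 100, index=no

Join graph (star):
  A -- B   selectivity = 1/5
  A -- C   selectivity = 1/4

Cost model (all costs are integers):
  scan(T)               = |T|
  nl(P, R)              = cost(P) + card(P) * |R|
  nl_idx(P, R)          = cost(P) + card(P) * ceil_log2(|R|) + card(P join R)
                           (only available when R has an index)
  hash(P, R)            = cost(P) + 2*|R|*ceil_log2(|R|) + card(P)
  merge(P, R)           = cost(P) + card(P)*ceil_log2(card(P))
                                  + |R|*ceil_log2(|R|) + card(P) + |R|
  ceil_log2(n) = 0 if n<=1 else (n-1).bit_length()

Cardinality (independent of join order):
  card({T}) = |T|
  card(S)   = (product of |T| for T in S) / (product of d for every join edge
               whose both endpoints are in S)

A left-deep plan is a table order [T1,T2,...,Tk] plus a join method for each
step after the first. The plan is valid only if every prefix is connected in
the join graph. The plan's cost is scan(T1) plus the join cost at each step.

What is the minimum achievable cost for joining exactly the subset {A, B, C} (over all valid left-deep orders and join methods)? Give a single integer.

5220

Selinger DP over subsets of {A,B,C}:
  {A}: scan cost=80, card=80
  {B}: scan cost=150, card=150
  {C}: scan cost=100, card=100
  {AB}: card=2400; try (A,hash)→1420, (B,merge)→2070, (A,merge)→2140, (B,hash)→2560, (B,nl_idx)→3120, (B,nl)→12080 …(+1); best=1420 via (A,hash)
  {AC}: card=2000; try (A,hash)→1320, (C,merge)→1520, (A,merge)→1540, (C,hash)→1560, (C,nl)→8080, (A,nl)→8100; best=1320 via (A,hash)
  {ABC}: card=60000; try (C,hash)→5220, (B,hash)→5720, (B,merge)→26670, (C,merge)→33420, (B,nl_idx)→77320, (C,nl)→241420 …(+1); best=5220 via (C,hash)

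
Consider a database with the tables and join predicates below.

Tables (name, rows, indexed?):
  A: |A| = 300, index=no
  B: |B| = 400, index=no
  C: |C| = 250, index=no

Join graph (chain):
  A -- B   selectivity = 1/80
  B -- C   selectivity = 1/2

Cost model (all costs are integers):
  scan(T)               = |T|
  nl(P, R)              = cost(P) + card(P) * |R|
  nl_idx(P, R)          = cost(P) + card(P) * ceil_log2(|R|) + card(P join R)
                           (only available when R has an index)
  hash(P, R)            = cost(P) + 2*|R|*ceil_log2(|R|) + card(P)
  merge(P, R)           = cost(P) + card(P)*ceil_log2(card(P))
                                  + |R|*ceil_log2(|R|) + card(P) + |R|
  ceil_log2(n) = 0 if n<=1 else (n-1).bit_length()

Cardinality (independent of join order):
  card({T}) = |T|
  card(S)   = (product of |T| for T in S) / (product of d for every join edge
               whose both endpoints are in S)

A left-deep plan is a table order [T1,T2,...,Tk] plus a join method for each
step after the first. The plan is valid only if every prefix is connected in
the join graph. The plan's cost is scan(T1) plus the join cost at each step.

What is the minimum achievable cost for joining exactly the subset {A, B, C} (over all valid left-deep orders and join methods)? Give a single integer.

11700

Selinger DP over subsets of {A,B,C}:
  {A}: scan cost=300, card=300
  {B}: scan cost=400, card=400
  {C}: scan cost=250, card=250
  {AB}: card=1500; try (A,hash)→6200, (B,merge)→7300, (A,merge)→7400, (B,hash)→7800, (B,nl)→120300, (A,nl)→120400; best=6200 via (A,hash)
  {BC}: card=50000; try (C,hash)→4800, (B,merge)→6500, (C,merge)→6650, (B,hash)→7700, (B,nl)→100250, (C,nl)→100400; best=4800 via (C,hash)
  {ABC}: card=187500; try (C,hash)→11700, (C,merge)→26450, (A,hash)→60200, (C,nl)→381200, (A,merge)→857800, (A,nl)→15004800; best=11700 via (C,hash)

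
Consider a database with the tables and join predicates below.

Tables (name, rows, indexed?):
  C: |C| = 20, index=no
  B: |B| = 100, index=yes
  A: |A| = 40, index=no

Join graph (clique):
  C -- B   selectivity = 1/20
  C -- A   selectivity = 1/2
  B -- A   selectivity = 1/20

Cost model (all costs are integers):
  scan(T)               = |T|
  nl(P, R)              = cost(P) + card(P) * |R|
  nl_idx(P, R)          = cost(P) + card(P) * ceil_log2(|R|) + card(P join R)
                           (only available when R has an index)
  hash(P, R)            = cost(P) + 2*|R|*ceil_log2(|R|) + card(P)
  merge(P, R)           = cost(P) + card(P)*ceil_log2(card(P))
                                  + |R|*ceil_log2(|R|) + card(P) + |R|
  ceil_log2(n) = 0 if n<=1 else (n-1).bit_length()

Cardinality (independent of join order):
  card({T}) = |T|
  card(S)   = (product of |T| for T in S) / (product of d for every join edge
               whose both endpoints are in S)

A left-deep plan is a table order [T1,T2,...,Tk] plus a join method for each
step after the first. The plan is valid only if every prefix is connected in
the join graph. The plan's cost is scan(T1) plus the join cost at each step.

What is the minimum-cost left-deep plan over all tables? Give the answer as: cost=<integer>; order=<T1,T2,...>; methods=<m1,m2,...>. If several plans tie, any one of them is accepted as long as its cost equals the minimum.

Selinger DP (subsets sized 1..n):
  {C}: scan cost=20, card=20
  {B}: scan cost=100, card=100
  {A}: scan cost=40, card=40
  {BC}: card=100; try (B,nl_idx)→260, (C,hash)→400, (B,merge)→940, (C,merge)→1020, (B,hash)→1440, (B,nl)→2020 …(+1); best=260 via (B,nl_idx)
  {AC}: card=400; try (C,hash)→280, (A,merge)→420, (C,merge)→440, (A,hash)→520, (A,nl)→820, (C,nl)→840; best=280 via (C,hash)
  {AB}: card=200; try (B,nl_idx)→520, (A,hash)→680, (B,merge)→1120, (A,merge)→1180, (B,hash)→1480, (B,nl)→4040 …(+1); best=520 via (B,nl_idx)
  {ABC}: card=100; try (A,hash)→840, (C,hash)→920, (A,merge)→1340, (B,hash)→2080, (C,merge)→2440, (B,nl_idx)→3180 …(+4); best=840 via (A,hash)

cost=840; order=C,B,A; methods=nl_idx,hash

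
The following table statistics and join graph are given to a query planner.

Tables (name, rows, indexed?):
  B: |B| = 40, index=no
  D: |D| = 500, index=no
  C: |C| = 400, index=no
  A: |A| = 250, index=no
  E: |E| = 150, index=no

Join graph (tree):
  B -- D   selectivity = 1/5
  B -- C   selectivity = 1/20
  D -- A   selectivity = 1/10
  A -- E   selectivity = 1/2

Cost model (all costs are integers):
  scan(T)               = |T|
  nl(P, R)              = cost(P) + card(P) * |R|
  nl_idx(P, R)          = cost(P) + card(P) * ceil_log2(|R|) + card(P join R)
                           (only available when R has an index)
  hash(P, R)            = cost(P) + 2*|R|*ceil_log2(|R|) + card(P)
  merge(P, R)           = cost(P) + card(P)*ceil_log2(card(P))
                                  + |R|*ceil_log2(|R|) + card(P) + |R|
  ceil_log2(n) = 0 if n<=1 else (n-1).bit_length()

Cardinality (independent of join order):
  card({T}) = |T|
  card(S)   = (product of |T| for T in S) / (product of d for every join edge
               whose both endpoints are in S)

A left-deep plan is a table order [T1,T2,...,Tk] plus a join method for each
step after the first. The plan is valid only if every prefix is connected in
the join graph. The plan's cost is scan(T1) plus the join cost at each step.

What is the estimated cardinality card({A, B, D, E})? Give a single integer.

7500000

Tables in S: A(250), B(40), D(500), E(150)
Edges inside S: B-D(d=5), D-A(d=10), A-E(d=2)
numerator = 250 * 40 * 500 * 150 = 750000000
denominator = 5 * 10 * 2 = 100
card(S) = 750000000 / 100 = 7500000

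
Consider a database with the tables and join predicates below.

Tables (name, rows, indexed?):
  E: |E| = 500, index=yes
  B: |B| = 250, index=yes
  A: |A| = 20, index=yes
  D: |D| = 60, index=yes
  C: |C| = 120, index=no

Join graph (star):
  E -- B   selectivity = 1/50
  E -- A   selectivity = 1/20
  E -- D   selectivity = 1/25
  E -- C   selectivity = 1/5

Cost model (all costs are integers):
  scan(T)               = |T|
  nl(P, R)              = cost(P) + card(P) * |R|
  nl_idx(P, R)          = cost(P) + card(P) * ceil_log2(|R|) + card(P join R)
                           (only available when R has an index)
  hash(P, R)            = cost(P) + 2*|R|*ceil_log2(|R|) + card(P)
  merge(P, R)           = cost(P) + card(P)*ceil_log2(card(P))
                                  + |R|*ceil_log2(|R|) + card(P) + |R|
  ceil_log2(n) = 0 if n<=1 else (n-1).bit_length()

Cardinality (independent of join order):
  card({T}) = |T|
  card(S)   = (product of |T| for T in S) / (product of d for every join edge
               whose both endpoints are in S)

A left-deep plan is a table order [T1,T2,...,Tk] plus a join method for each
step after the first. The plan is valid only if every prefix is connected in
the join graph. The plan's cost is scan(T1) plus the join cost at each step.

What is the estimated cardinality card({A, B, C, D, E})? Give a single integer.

Tables in S: A(20), B(250), C(120), D(60), E(500)
Edges inside S: E-B(d=50), E-A(d=20), E-D(d=25), E-C(d=5)
numerator = 20 * 250 * 120 * 60 * 500 = 18000000000
denominator = 50 * 20 * 25 * 5 = 125000
card(S) = 18000000000 / 125000 = 144000

144000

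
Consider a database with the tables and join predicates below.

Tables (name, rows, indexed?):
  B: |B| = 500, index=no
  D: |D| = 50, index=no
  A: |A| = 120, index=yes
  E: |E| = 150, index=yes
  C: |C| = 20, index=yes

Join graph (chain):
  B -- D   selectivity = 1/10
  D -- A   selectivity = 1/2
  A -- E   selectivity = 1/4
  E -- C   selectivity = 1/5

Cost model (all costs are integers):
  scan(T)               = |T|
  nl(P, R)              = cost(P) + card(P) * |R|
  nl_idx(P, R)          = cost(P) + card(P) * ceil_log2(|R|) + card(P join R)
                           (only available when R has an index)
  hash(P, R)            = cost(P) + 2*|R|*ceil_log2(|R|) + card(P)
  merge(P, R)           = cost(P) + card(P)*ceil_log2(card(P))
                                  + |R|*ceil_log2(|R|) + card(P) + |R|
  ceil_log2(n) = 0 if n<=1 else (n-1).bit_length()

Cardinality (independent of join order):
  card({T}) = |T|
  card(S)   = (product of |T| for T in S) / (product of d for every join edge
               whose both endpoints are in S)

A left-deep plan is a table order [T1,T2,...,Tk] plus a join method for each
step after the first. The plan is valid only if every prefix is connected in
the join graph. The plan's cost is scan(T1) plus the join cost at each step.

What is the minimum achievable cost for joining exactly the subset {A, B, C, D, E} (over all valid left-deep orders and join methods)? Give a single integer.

480380

Selinger DP over subsets of {A,B,C,D,E}:
  {B}: scan cost=500, card=500
  {D}: scan cost=50, card=50
  {A}: scan cost=120, card=120
  {E}: scan cost=150, card=150
  {C}: scan cost=20, card=20
  {BD}: card=2500; try (D,hash)→1600, (B,merge)→5400, (D,merge)→5850, (B,hash)→9100, (B,nl)→25050, (D,nl)→25500; best=1600 via (D,hash)
  {AD}: card=3000; try (D,hash)→840, (A,merge)→1360, (D,merge)→1430, (A,hash)→1780, (A,nl_idx)→3400, (A,nl)→6050 …(+1); best=840 via (D,hash)
  {AE}: card=4500; try (A,hash)→1980, (E,merge)→2430, (A,merge)→2460, (E,hash)→2640, (E,nl_idx)→5580, (A,nl_idx)→5700 …(+2); best=1980 via (A,hash)
  {CE}: card=600; try (C,hash)→500, (E,nl_idx)→780, (E,merge)→1490, (C,nl_idx)→1500, (C,merge)→1620, (E,hash)→2440 …(+2); best=500 via (C,hash)
  {ABD}: card=150000; try (A,hash)→5780, (B,hash)→12840, (A,merge)→35060, (B,merge)→44840, (A,nl_idx)→169100, (A,nl)→301600 …(+1); best=5780 via (A,hash)
  {ADE}: card=112500; try (E,hash)→6240, (D,hash)→7080, (E,merge)→41190, (D,merge)→65330, (E,nl_idx)→137340, (D,nl)→226980 …(+1); best=6240 via (E,hash)
  {ACE}: card=18000; try (A,hash)→2780, (C,hash)→6680, (A,merge)→8060, (A,nl_idx)→22700, (C,nl_idx)→42480, (C,merge)→65100 …(+2); best=2780 via (A,hash)
  {ABDE}: card=5625000; try (B,hash)→127740, (E,hash)→158180, (B,merge)→2036240, (E,merge)→2857130, (E,nl_idx)→6830780, (E,nl)→22505780 …(+1); best=127740 via (B,hash)
  {ACDE}: card=450000; try (D,hash)→21380, (C,hash)→118940, (D,merge)→291130, (D,nl)→902780, (C,nl_idx)→1018740, (C,merge)→2031360 …(+1); best=21380 via (D,hash)
  {ABCDE}: card=22500000; try (B,hash)→480380, (C,hash)→5752940, (B,merge)→9026380, (C,nl_idx)→50752740, (C,nl)→112627740, (C,merge)→135127860 …(+1); best=480380 via (B,hash)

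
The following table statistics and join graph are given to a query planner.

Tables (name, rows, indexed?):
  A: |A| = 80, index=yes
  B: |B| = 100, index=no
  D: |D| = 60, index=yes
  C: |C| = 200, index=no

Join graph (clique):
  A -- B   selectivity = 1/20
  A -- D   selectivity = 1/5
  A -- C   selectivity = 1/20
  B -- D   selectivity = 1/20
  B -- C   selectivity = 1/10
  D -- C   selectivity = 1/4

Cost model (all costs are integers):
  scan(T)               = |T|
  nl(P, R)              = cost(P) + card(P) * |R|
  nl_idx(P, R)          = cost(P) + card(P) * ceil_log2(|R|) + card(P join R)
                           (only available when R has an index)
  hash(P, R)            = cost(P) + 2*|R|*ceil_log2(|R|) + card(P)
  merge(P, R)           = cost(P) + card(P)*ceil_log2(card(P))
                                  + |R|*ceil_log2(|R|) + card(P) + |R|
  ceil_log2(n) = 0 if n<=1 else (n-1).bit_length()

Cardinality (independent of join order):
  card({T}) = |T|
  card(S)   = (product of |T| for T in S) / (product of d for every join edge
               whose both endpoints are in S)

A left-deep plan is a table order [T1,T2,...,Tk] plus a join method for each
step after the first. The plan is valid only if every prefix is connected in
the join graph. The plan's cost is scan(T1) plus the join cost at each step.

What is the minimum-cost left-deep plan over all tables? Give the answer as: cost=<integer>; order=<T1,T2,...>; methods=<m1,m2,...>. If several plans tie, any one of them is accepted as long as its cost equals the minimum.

Selinger DP (subsets sized 1..n):
  {A}: scan cost=80, card=80
  {B}: scan cost=100, card=100
  {D}: scan cost=60, card=60
  {C}: scan cost=200, card=200
  {AB}: card=400; try (A,nl_idx)→1200, (A,hash)→1320, (B,merge)→1520, (A,merge)→1540, (B,hash)→1560, (B,nl)→8080 …(+1); best=1200 via (A,nl_idx)
  {AD}: card=960; try (D,hash)→880, (A,merge)→1120, (D,merge)→1140, (A,hash)→1240, (A,nl_idx)→1440, (D,nl_idx)→1520 …(+2); best=880 via (D,hash)
  {AC}: card=800; try (A,hash)→1520, (A,nl_idx)→2400, (C,merge)→2520, (A,merge)→2640, (C,hash)→3360, (C,nl)→16080 …(+1); best=1520 via (A,hash)
  {BD}: card=300; try (D,hash)→920, (D,nl_idx)→1000, (B,merge)→1280, (D,merge)→1320, (B,hash)→1520, (B,nl)→6060 …(+1); best=920 via (D,hash)
  {BC}: card=2000; try (B,hash)→1800, (C,merge)→2700, (B,merge)→2800, (C,hash)→3400, (C,nl)→20100, (B,nl)→20200; best=1800 via (B,hash)
  {CD}: card=3000; try (D,hash)→1120, (C,merge)→2280, (D,merge)→2420, (C,hash)→3320, (D,nl_idx)→4400, (C,nl)→12060 …(+1); best=1120 via (D,hash)
  {ABD}: card=240; try (D,hash)→2320, (A,hash)→2340, (B,hash)→3240, (A,nl_idx)→3260, (D,nl_idx)→3840, (A,merge)→4560 …(+5); best=2320 via (D,hash)
  {ABC}: card=400; try (B,hash)→3720, (C,hash)→4800, (A,hash)→4920, (C,merge)→7000, (B,merge)→11120, (A,nl_idx)→16200 …(+4); best=3720 via (B,hash)
  {ACD}: card=2400; try (D,hash)→3040, (C,hash)→5040, (A,hash)→5240, (D,nl_idx)→8720, (D,merge)→10740, (C,merge)→13240 …(+5); best=3040 via (D,hash)
  {BCD}: card=1500; try (C,hash)→4420, (D,hash)→4520, (B,hash)→5520, (C,merge)→5720, (D,nl_idx)→15300, (D,merge)→26220 …(+4); best=4420 via (C,hash)
  {ABCD}: card=60; try (D,hash)→4840, (C,hash)→5760, (D,nl_idx)→6180, (C,merge)→6280, (B,hash)→6840, (A,hash)→7040 …(+8); best=4840 via (D,hash)

cost=4840; order=C,A,B,D; methods=hash,hash,hash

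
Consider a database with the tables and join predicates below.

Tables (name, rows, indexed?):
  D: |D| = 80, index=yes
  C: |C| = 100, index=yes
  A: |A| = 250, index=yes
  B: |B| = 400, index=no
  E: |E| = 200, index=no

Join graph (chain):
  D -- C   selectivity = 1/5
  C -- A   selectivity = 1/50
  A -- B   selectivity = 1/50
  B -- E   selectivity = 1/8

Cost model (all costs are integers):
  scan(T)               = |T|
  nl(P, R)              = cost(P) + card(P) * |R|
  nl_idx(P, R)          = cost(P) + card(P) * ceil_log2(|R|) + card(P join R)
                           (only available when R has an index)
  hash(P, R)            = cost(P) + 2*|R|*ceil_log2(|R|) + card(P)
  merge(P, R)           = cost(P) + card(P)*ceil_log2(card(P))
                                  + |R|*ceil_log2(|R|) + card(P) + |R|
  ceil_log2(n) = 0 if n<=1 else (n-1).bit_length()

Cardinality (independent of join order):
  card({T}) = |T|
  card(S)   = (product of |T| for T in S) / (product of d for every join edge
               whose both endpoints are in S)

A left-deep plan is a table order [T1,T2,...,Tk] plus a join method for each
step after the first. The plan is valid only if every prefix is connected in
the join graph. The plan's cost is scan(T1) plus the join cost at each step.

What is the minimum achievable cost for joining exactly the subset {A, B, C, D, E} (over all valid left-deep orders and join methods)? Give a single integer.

80520

Selinger DP over subsets of {A,B,C,D,E}:
  {D}: scan cost=80, card=80
  {C}: scan cost=100, card=100
  {A}: scan cost=250, card=250
  {B}: scan cost=400, card=400
  {E}: scan cost=200, card=200
  {CD}: card=1600; try (D,hash)→1320, (C,merge)→1520, (D,merge)→1540, (C,hash)→1560, (C,nl_idx)→2240, (D,nl_idx)→2400 …(+2); best=1320 via (D,hash)
  {AC}: card=500; try (A,nl_idx)→1400, (C,hash)→1900, (C,nl_idx)→2500, (A,merge)→3150, (C,merge)→3300, (A,hash)→4200 …(+2); best=1400 via (A,nl_idx)
  {AB}: card=2000; try (A,hash)→4800, (A,nl_idx)→5600, (B,merge)→6500, (A,merge)→6650, (B,hash)→7700, (B,nl)→100250 …(+1); best=4800 via (A,hash)
  {BE}: card=10000; try (E,hash)→4000, (B,merge)→6000, (E,merge)→6200, (B,hash)→7600, (B,nl)→80200, (E,nl)→80400; best=4000 via (E,hash)
  {ACD}: card=8000; try (D,hash)→3020, (A,hash)→6920, (D,merge)→7040, (D,nl_idx)→12900, (A,nl_idx)→22120, (A,merge)→22770 …(+2); best=3020 via (D,hash)
  {ABC}: card=4000; try (C,hash)→8200, (B,hash)→9100, (B,merge)→10400, (C,nl_idx)→22800, (C,merge)→29600, (B,nl)→201400 …(+1); best=8200 via (C,hash)
  {ABE}: card=50000; try (E,hash)→10000, (A,hash)→18000, (E,merge)→30600, (A,nl_idx)→134000, (A,merge)→156250, (E,nl)→404800 …(+1); best=10000 via (E,hash)
  {ABCD}: card=64000; try (D,hash)→13320, (B,hash)→18220, (D,merge)→60840, (D,nl_idx)→100200, (B,merge)→119020, (D,nl)→328200 …(+1); best=13320 via (D,hash)
  {ABCE}: card=100000; try (E,hash)→15400, (C,hash)→61400, (E,merge)→62000, (C,nl_idx)→460000, (E,nl)→808200, (C,merge)→860800 …(+1); best=15400 via (E,hash)
  {ABCDE}: card=1600000; try (E,hash)→80520, (D,hash)→116520, (E,merge)→1103120, (D,merge)→1816040, (D,nl_idx)→2315400, (D,nl)→8015400 …(+1); best=80520 via (E,hash)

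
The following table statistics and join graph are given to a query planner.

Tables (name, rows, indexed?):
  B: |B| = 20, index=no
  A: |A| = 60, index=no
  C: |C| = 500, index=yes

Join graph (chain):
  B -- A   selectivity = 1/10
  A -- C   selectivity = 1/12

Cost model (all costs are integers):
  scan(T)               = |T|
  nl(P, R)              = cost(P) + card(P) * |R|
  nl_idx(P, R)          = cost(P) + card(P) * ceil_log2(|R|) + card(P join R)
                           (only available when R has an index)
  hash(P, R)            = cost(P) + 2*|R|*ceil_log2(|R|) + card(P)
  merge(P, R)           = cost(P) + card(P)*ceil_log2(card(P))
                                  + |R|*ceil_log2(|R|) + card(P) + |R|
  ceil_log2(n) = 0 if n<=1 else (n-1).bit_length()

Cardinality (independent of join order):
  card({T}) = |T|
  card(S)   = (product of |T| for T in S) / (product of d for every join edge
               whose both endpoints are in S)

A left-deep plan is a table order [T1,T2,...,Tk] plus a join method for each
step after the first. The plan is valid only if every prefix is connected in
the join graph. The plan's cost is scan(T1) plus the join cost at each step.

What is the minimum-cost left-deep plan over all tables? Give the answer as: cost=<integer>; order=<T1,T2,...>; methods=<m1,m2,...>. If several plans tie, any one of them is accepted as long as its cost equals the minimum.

Selinger DP (subsets sized 1..n):
  {B}: scan cost=20, card=20
  {A}: scan cost=60, card=60
  {C}: scan cost=500, card=500
  {AB}: card=120; try (B,hash)→320, (A,merge)→560, (B,merge)→600, (A,hash)→760, (A,nl)→1220, (B,nl)→1260; best=320 via (B,hash)
  {AC}: card=2500; try (A,hash)→1720, (C,nl_idx)→3100, (C,merge)→5480, (A,merge)→5920, (C,hash)→9120, (C,nl)→30060 …(+1); best=1720 via (A,hash)
  {ABC}: card=5000; try (B,hash)→4420, (C,merge)→6280, (C,nl_idx)→6400, (C,hash)→9440, (B,merge)→34340, (B,nl)→51720 …(+1); best=4420 via (B,hash)

cost=4420; order=C,A,B; methods=hash,hash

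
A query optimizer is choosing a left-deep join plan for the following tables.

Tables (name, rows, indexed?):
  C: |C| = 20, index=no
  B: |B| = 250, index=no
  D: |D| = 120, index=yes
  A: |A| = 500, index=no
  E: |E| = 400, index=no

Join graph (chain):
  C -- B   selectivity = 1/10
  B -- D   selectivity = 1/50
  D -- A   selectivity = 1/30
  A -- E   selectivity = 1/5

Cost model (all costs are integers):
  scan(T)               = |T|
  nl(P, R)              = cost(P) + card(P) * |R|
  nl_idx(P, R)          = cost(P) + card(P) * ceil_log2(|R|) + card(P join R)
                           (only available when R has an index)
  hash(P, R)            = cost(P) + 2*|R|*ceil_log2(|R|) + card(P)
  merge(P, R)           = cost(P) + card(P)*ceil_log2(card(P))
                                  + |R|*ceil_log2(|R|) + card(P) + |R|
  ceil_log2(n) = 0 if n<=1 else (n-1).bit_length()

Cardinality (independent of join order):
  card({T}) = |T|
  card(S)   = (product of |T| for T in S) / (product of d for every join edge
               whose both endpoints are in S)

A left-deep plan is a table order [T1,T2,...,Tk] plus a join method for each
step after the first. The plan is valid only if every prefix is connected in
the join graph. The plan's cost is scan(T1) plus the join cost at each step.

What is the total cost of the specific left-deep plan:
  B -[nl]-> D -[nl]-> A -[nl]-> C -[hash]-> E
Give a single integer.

step 1: scan B: cost=250, card=250
step 2: join D via nl
    card(P join D) = 250*120/(50) = 600
    cost = 250 + 250*120 = 30250
step 3: join A via nl
    card(P join A) = 600*500/(30) = 10000
    cost = 30250 + 600*500 = 330250
step 4: join C via nl
    card(P join C) = 10000*20/(10) = 20000
    cost = 330250 + 10000*20 = 530250
step 5: join E via hash
    card(P join E) = 20000*400/(5) = 1600000
    cost = 530250 + 2*400*9 + 20000 = 557450

557450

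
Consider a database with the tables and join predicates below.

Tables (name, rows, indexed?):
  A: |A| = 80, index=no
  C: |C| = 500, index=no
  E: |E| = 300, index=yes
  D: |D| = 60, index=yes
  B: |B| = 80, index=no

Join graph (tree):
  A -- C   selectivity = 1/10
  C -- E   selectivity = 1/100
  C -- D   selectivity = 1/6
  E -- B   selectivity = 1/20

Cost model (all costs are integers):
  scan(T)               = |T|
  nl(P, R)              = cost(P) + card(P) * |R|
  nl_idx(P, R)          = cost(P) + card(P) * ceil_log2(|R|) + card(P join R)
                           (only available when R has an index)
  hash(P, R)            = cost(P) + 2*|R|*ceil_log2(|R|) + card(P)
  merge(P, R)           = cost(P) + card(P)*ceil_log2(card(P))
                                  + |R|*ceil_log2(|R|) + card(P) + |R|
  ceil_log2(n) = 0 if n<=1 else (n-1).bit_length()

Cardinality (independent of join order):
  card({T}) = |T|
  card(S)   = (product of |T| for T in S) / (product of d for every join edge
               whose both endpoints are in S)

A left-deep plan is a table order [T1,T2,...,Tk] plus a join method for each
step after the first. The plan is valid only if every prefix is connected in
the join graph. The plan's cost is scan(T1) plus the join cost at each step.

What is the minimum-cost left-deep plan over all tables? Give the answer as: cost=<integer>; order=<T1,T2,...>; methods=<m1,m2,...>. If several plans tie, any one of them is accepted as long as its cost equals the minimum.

Selinger DP (subsets sized 1..n):
  {A}: scan cost=80, card=80
  {C}: scan cost=500, card=500
  {E}: scan cost=300, card=300
  {D}: scan cost=60, card=60
  {B}: scan cost=80, card=80
  {AC}: card=4000; try (A,hash)→2120, (C,merge)→5720, (A,merge)→6140, (C,hash)→9160, (C,nl)→40080, (A,nl)→40500; best=2120 via (A,hash)
  {CE}: card=1500; try (E,hash)→6400, (E,nl_idx)→6500, (C,merge)→8300, (E,merge)→8500, (C,hash)→9600, (C,nl)→150300 …(+1); best=6400 via (E,hash)
  {CD}: card=5000; try (D,hash)→1720, (C,merge)→5480, (D,merge)→5920, (D,nl_idx)→8500, (C,hash)→9120, (C,nl)→30060 …(+1); best=1720 via (D,hash)
  {BE}: card=1200; try (B,hash)→1720, (E,nl_idx)→2000, (E,merge)→3720, (B,merge)→3940, (E,hash)→5560, (E,nl)→24080 …(+1); best=1720 via (B,hash)
  {ACE}: card=12000; try (A,hash)→9020, (E,hash)→11520, (A,merge)→25040, (E,nl_idx)→50120, (E,merge)→57120, (A,nl)→126400 …(+1); best=9020 via (A,hash)
  {ACD}: card=40000; try (D,hash)→6840, (A,hash)→7840, (D,merge)→54540, (D,nl_idx)→66120, (A,merge)→72360, (D,nl)→242120 …(+1); best=6840 via (D,hash)
  {CDE}: card=15000; try (D,hash)→8620, (E,hash)→12120, (D,merge)→24820, (D,nl_idx)→30400, (E,nl_idx)→61720, (E,merge)→74720 …(+2); best=8620 via (D,hash)
  {BCE}: card=6000; try (B,hash)→9020, (C,hash)→11920, (C,merge)→21120, (B,merge)→25040, (B,nl)→126400, (C,nl)→601720; best=9020 via (B,hash)
  {ACDE}: card=120000; try (D,hash)→21740, (A,hash)→24740, (E,hash)→52240, (D,merge)→189440, (D,nl_idx)→201020, (A,merge)→234260 …(+5); best=21740 via (D,hash)
  {ABCE}: card=48000; try (A,hash)→16140, (B,hash)→22140, (A,merge)→93660, (B,merge)→189660, (A,nl)→489020, (B,nl)→969020; best=16140 via (A,hash)
  {BCDE}: card=60000; try (D,hash)→15740, (B,hash)→24740, (D,merge)→93440, (D,nl_idx)→105020, (B,merge)→234260, (D,nl)→369020 …(+1); best=15740 via (D,hash)
  {ABCDE}: card=480000; try (D,hash)→64860, (A,hash)→76860, (B,hash)→142860, (D,nl_idx)→784140, (D,merge)→832560, (A,merge)→1036380 …(+4); best=64860 via (D,hash)

cost=64860; order=C,E,B,A,D; methods=hash,hash,hash,hash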